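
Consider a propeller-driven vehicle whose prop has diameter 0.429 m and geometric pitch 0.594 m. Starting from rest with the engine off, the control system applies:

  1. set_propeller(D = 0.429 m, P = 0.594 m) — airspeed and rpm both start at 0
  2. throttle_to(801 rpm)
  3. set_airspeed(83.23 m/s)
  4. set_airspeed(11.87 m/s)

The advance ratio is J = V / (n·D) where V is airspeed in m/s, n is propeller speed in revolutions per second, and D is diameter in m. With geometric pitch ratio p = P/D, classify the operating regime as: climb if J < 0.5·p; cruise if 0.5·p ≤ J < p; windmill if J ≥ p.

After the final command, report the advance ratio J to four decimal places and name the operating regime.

set_propeller: D = 0.429 m, P = 0.594 m (p = P/D = 1.384615); state ← (V=0, rpm=0)
throttle_to(801): rpm ← 801
set_airspeed(83.23): V ← 83.23 m/s
set_airspeed(11.87): V ← 11.87 m/s
final state: V = 11.87 m/s, rpm = 801 → n = rpm/60 = 13.350000 rev/s
J = V / (n·D) = 11.87 / (13.350000 × 0.429) = 2.072584
regime bands: climb J<0.6923 | cruise [0.6923, 1.3846) | windmill J≥1.3846
J = 2.0726 → windmill

J = 2.0726, regime = windmill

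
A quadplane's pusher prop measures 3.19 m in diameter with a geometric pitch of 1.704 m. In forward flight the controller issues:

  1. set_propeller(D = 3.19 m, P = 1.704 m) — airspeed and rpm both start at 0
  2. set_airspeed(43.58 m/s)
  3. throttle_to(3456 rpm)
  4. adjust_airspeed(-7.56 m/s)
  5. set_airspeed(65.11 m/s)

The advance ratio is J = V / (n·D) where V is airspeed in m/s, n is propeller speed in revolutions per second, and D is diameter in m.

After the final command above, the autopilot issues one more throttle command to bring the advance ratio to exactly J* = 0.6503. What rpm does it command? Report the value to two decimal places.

set_propeller: D = 3.19 m, P = 1.704 m (p = P/D = 0.534169); state ← (V=0, rpm=0)
set_airspeed(43.58): V ← 43.58 m/s
throttle_to(3456): rpm ← 3456
adjust_airspeed(-7.56): V ← 43.58 -7.56 = 36.02 m/s
set_airspeed(65.11): V ← 65.11 m/s
final state: V = 65.11 m/s, rpm = 3456 → n = rpm/60 = 57.600000 rev/s
target J* = 0.6503; solve J* = V/(n·D) for n: n = V/(J*·D) = 65.11/(0.6503 × 3.19) = 31.386527 rev/s
rpm = 60·n = 1883.191601

rpm = 1883.19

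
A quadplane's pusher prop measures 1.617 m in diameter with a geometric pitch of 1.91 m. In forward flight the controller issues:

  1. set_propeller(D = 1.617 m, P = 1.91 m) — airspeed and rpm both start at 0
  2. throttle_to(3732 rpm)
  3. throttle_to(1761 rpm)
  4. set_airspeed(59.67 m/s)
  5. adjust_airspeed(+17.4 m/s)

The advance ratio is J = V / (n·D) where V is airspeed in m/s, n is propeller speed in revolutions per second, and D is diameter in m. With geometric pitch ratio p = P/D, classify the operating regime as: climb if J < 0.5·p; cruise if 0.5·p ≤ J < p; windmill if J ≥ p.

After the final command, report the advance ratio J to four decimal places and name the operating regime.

set_propeller: D = 1.617 m, P = 1.91 m (p = P/D = 1.181200); state ← (V=0, rpm=0)
throttle_to(3732): rpm ← 3732
throttle_to(1761): rpm ← 1761
set_airspeed(59.67): V ← 59.67 m/s
adjust_airspeed(+17.4): V ← 59.67 +17.4 = 77.07 m/s
final state: V = 77.07 m/s, rpm = 1761 → n = rpm/60 = 29.350000 rev/s
J = V / (n·D) = 77.07 / (29.350000 × 1.617) = 1.623930
regime bands: climb J<0.5906 | cruise [0.5906, 1.1812) | windmill J≥1.1812
J = 1.6239 → windmill

J = 1.6239, regime = windmill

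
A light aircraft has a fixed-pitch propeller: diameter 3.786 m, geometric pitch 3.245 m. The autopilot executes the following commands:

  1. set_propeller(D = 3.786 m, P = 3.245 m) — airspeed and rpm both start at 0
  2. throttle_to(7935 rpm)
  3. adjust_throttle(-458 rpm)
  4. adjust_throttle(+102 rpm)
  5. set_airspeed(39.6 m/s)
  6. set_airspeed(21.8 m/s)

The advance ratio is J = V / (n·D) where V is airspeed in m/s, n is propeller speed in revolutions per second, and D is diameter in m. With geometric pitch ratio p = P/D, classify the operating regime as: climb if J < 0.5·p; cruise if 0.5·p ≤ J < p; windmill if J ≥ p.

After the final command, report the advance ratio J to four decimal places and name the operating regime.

set_propeller: D = 3.786 m, P = 3.245 m (p = P/D = 0.857105); state ← (V=0, rpm=0)
throttle_to(7935): rpm ← 7935
adjust_throttle(-458): rpm ← 7935 -458 = 7477
adjust_throttle(+102): rpm ← 7477 +102 = 7579
set_airspeed(39.6): V ← 39.6 m/s
set_airspeed(21.8): V ← 21.8 m/s
final state: V = 21.8 m/s, rpm = 7579 → n = rpm/60 = 126.316667 rev/s
J = V / (n·D) = 21.8 / (126.316667 × 3.786) = 0.045584
regime bands: climb J<0.4286 | cruise [0.4286, 0.8571) | windmill J≥0.8571
J = 0.0456 → climb

J = 0.0456, regime = climb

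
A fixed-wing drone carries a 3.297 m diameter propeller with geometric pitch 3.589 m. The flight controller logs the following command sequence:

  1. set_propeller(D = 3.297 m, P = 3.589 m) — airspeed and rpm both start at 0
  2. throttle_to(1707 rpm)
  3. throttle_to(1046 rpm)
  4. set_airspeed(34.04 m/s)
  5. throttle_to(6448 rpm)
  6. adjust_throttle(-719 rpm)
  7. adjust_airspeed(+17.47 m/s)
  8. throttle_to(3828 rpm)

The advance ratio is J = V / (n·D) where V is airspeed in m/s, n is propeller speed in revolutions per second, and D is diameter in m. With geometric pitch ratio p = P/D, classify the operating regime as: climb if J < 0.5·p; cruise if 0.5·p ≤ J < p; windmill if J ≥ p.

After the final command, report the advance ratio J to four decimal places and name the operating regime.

J = 0.2449, regime = climb

set_propeller: D = 3.297 m, P = 3.589 m (p = P/D = 1.088565); state ← (V=0, rpm=0)
throttle_to(1707): rpm ← 1707
throttle_to(1046): rpm ← 1046
set_airspeed(34.04): V ← 34.04 m/s
throttle_to(6448): rpm ← 6448
adjust_throttle(-719): rpm ← 6448 -719 = 5729
adjust_airspeed(+17.47): V ← 34.04 +17.47 = 51.51 m/s
throttle_to(3828): rpm ← 3828
final state: V = 51.51 m/s, rpm = 3828 → n = rpm/60 = 63.800000 rev/s
J = V / (n·D) = 51.51 / (63.800000 × 3.297) = 0.244879
regime bands: climb J<0.5443 | cruise [0.5443, 1.0886) | windmill J≥1.0886
J = 0.2449 → climb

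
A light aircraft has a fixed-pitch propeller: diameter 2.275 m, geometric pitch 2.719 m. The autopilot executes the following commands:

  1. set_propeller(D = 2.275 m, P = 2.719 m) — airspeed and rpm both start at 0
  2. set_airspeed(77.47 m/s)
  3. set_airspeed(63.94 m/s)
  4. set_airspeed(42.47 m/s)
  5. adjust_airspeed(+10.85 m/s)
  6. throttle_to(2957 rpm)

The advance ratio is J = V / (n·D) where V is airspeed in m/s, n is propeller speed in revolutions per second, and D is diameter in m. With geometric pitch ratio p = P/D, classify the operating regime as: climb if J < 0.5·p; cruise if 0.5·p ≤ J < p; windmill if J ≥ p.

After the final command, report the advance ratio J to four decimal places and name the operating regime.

J = 0.4756, regime = climb

set_propeller: D = 2.275 m, P = 2.719 m (p = P/D = 1.195165); state ← (V=0, rpm=0)
set_airspeed(77.47): V ← 77.47 m/s
set_airspeed(63.94): V ← 63.94 m/s
set_airspeed(42.47): V ← 42.47 m/s
adjust_airspeed(+10.85): V ← 42.47 +10.85 = 53.32 m/s
throttle_to(2957): rpm ← 2957
final state: V = 53.32 m/s, rpm = 2957 → n = rpm/60 = 49.283333 rev/s
J = V / (n·D) = 53.32 / (49.283333 × 2.275) = 0.475564
regime bands: climb J<0.5976 | cruise [0.5976, 1.1952) | windmill J≥1.1952
J = 0.4756 → climb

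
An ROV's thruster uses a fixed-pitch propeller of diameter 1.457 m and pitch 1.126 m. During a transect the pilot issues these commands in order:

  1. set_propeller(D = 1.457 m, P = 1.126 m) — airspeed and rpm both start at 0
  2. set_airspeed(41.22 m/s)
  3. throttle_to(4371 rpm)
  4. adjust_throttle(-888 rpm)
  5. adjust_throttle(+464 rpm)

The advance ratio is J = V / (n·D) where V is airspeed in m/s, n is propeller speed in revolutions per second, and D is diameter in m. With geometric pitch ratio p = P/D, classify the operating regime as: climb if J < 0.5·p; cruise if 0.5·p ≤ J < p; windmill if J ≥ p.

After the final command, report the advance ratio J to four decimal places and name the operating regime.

set_propeller: D = 1.457 m, P = 1.126 m (p = P/D = 0.772821); state ← (V=0, rpm=0)
set_airspeed(41.22): V ← 41.22 m/s
throttle_to(4371): rpm ← 4371
adjust_throttle(-888): rpm ← 4371 -888 = 3483
adjust_throttle(+464): rpm ← 3483 +464 = 3947
final state: V = 41.22 m/s, rpm = 3947 → n = rpm/60 = 65.783333 rev/s
J = V / (n·D) = 41.22 / (65.783333 × 1.457) = 0.430063
regime bands: climb J<0.3864 | cruise [0.3864, 0.7728) | windmill J≥0.7728
J = 0.4301 → cruise

J = 0.4301, regime = cruise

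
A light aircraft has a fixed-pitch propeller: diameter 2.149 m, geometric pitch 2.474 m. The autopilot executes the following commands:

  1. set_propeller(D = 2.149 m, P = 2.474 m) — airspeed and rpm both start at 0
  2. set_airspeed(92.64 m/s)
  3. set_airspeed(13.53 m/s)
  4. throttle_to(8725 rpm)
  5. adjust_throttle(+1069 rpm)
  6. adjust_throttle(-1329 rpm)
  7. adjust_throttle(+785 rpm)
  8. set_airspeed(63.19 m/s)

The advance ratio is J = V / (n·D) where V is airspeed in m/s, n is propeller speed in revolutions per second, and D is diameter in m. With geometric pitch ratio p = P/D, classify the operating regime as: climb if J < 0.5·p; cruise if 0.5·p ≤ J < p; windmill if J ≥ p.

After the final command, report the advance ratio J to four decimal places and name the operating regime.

set_propeller: D = 2.149 m, P = 2.474 m (p = P/D = 1.151233); state ← (V=0, rpm=0)
set_airspeed(92.64): V ← 92.64 m/s
set_airspeed(13.53): V ← 13.53 m/s
throttle_to(8725): rpm ← 8725
adjust_throttle(+1069): rpm ← 8725 +1069 = 9794
adjust_throttle(-1329): rpm ← 9794 -1329 = 8465
adjust_throttle(+785): rpm ← 8465 +785 = 9250
set_airspeed(63.19): V ← 63.19 m/s
final state: V = 63.19 m/s, rpm = 9250 → n = rpm/60 = 154.166667 rev/s
J = V / (n·D) = 63.19 / (154.166667 × 2.149) = 0.190731
regime bands: climb J<0.5756 | cruise [0.5756, 1.1512) | windmill J≥1.1512
J = 0.1907 → climb

J = 0.1907, regime = climb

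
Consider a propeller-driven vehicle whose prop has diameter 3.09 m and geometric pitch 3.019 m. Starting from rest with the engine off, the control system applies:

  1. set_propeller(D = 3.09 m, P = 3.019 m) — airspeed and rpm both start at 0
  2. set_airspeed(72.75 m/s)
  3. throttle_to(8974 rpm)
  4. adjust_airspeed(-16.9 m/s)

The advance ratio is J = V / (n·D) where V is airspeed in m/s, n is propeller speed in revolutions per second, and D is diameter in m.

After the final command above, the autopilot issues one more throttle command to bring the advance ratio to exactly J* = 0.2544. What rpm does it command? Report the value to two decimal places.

rpm = 4262.84

set_propeller: D = 3.09 m, P = 3.019 m (p = P/D = 0.977023); state ← (V=0, rpm=0)
set_airspeed(72.75): V ← 72.75 m/s
throttle_to(8974): rpm ← 8974
adjust_airspeed(-16.9): V ← 72.75 -16.9 = 55.85 m/s
final state: V = 55.85 m/s, rpm = 8974 → n = rpm/60 = 149.566667 rev/s
target J* = 0.2544; solve J* = V/(n·D) for n: n = V/(J*·D) = 55.85/(0.2544 × 3.09) = 71.047302 rev/s
rpm = 60·n = 4262.838127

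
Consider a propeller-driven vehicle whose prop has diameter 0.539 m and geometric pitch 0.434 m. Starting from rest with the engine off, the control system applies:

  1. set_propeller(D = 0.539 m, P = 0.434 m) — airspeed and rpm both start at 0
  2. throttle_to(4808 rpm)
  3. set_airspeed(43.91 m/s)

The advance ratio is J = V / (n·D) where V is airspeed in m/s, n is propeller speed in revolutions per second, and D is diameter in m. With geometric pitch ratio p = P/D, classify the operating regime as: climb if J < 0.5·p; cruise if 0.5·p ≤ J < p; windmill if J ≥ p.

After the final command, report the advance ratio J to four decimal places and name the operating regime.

J = 1.0166, regime = windmill

set_propeller: D = 0.539 m, P = 0.434 m (p = P/D = 0.805195); state ← (V=0, rpm=0)
throttle_to(4808): rpm ← 4808
set_airspeed(43.91): V ← 43.91 m/s
final state: V = 43.91 m/s, rpm = 4808 → n = rpm/60 = 80.133333 rev/s
J = V / (n·D) = 43.91 / (80.133333 × 0.539) = 1.016627
regime bands: climb J<0.4026 | cruise [0.4026, 0.8052) | windmill J≥0.8052
J = 1.0166 → windmill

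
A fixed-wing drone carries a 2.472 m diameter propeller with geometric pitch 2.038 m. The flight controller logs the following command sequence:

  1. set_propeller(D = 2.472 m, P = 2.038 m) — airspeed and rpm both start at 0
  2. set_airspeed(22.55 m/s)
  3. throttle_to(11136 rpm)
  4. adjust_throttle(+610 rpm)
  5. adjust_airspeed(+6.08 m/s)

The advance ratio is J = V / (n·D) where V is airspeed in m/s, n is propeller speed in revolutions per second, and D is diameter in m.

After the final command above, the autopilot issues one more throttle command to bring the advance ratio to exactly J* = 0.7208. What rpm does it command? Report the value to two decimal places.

rpm = 964.07

set_propeller: D = 2.472 m, P = 2.038 m (p = P/D = 0.824434); state ← (V=0, rpm=0)
set_airspeed(22.55): V ← 22.55 m/s
throttle_to(11136): rpm ← 11136
adjust_throttle(+610): rpm ← 11136 +610 = 11746
adjust_airspeed(+6.08): V ← 22.55 +6.08 = 28.63 m/s
final state: V = 28.63 m/s, rpm = 11746 → n = rpm/60 = 195.766667 rev/s
target J* = 0.7208; solve J* = V/(n·D) for n: n = V/(J*·D) = 28.63/(0.7208 × 2.472) = 16.067862 rev/s
rpm = 60·n = 964.071743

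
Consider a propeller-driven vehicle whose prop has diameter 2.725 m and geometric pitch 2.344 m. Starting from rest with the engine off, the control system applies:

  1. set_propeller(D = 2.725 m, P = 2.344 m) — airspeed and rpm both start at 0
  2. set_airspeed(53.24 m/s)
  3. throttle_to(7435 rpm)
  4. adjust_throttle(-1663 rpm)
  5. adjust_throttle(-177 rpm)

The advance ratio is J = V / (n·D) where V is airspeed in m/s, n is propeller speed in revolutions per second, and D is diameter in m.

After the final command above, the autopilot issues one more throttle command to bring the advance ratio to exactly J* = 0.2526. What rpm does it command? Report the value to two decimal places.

set_propeller: D = 2.725 m, P = 2.344 m (p = P/D = 0.860183); state ← (V=0, rpm=0)
set_airspeed(53.24): V ← 53.24 m/s
throttle_to(7435): rpm ← 7435
adjust_throttle(-1663): rpm ← 7435 -1663 = 5772
adjust_throttle(-177): rpm ← 5772 -177 = 5595
final state: V = 53.24 m/s, rpm = 5595 → n = rpm/60 = 93.250000 rev/s
target J* = 0.2526; solve J* = V/(n·D) for n: n = V/(J*·D) = 53.24/(0.2526 × 2.725) = 77.346060 rev/s
rpm = 60·n = 4640.763582

rpm = 4640.76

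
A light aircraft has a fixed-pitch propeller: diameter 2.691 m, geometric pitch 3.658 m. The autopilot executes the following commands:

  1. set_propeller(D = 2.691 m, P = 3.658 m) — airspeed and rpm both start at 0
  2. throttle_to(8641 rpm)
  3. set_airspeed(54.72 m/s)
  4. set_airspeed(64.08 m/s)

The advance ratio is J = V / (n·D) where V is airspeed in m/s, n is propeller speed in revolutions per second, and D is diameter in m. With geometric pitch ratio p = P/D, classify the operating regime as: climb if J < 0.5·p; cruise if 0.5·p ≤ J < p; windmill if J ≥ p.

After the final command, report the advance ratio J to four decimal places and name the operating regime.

set_propeller: D = 2.691 m, P = 3.658 m (p = P/D = 1.359346); state ← (V=0, rpm=0)
throttle_to(8641): rpm ← 8641
set_airspeed(54.72): V ← 54.72 m/s
set_airspeed(64.08): V ← 64.08 m/s
final state: V = 64.08 m/s, rpm = 8641 → n = rpm/60 = 144.016667 rev/s
J = V / (n·D) = 64.08 / (144.016667 × 2.691) = 0.165347
regime bands: climb J<0.6797 | cruise [0.6797, 1.3593) | windmill J≥1.3593
J = 0.1653 → climb

J = 0.1653, regime = climb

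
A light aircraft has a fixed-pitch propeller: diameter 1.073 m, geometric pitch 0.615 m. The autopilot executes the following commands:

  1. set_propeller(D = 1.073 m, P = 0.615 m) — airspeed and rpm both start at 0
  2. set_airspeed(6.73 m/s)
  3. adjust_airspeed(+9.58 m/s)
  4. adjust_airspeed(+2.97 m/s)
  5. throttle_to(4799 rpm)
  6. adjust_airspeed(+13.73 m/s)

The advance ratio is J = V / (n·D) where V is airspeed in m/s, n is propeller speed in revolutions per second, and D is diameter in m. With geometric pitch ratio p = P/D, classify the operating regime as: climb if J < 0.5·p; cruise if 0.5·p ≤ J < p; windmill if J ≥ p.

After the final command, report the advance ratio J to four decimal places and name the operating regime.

J = 0.3846, regime = cruise

set_propeller: D = 1.073 m, P = 0.615 m (p = P/D = 0.573159); state ← (V=0, rpm=0)
set_airspeed(6.73): V ← 6.73 m/s
adjust_airspeed(+9.58): V ← 6.73 +9.58 = 16.31 m/s
adjust_airspeed(+2.97): V ← 16.31 +2.97 = 19.28 m/s
throttle_to(4799): rpm ← 4799
adjust_airspeed(+13.73): V ← 19.28 +13.73 = 33.01 m/s
final state: V = 33.01 m/s, rpm = 4799 → n = rpm/60 = 79.983333 rev/s
J = V / (n·D) = 33.01 / (79.983333 × 1.073) = 0.384633
regime bands: climb J<0.2866 | cruise [0.2866, 0.5732) | windmill J≥0.5732
J = 0.3846 → cruise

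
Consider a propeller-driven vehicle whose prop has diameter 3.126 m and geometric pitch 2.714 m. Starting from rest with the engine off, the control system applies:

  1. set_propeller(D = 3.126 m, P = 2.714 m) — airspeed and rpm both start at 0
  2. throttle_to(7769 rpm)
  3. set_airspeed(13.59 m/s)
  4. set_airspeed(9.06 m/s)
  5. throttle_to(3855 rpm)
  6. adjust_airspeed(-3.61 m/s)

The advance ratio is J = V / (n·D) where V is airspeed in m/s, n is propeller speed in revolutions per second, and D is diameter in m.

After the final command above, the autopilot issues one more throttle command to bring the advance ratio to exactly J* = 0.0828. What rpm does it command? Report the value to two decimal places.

rpm = 1263.36

set_propeller: D = 3.126 m, P = 2.714 m (p = P/D = 0.868202); state ← (V=0, rpm=0)
throttle_to(7769): rpm ← 7769
set_airspeed(13.59): V ← 13.59 m/s
set_airspeed(9.06): V ← 9.06 m/s
throttle_to(3855): rpm ← 3855
adjust_airspeed(-3.61): V ← 9.06 -3.61 = 5.45 m/s
final state: V = 5.45 m/s, rpm = 3855 → n = rpm/60 = 64.250000 rev/s
target J* = 0.0828; solve J* = V/(n·D) for n: n = V/(J*·D) = 5.45/(0.0828 × 3.126) = 21.056064 rev/s
rpm = 60·n = 1263.363840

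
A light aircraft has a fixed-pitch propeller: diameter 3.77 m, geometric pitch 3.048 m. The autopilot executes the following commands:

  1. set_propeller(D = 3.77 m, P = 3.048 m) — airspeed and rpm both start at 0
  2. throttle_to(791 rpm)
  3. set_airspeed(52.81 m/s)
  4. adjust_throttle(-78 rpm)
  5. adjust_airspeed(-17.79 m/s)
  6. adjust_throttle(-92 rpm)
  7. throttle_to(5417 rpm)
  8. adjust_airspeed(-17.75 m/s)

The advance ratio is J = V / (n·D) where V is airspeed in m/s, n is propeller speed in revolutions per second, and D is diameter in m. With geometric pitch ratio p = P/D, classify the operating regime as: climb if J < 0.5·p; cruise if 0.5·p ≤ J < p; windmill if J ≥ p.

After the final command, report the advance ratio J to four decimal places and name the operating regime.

J = 0.0507, regime = climb

set_propeller: D = 3.77 m, P = 3.048 m (p = P/D = 0.808488); state ← (V=0, rpm=0)
throttle_to(791): rpm ← 791
set_airspeed(52.81): V ← 52.81 m/s
adjust_throttle(-78): rpm ← 791 -78 = 713
adjust_airspeed(-17.79): V ← 52.81 -17.79 = 35.02 m/s
adjust_throttle(-92): rpm ← 713 -92 = 621
throttle_to(5417): rpm ← 5417
adjust_airspeed(-17.75): V ← 35.02 -17.75 = 17.27 m/s
final state: V = 17.27 m/s, rpm = 5417 → n = rpm/60 = 90.283333 rev/s
J = V / (n·D) = 17.27 / (90.283333 × 3.77) = 0.050739
regime bands: climb J<0.4042 | cruise [0.4042, 0.8085) | windmill J≥0.8085
J = 0.0507 → climb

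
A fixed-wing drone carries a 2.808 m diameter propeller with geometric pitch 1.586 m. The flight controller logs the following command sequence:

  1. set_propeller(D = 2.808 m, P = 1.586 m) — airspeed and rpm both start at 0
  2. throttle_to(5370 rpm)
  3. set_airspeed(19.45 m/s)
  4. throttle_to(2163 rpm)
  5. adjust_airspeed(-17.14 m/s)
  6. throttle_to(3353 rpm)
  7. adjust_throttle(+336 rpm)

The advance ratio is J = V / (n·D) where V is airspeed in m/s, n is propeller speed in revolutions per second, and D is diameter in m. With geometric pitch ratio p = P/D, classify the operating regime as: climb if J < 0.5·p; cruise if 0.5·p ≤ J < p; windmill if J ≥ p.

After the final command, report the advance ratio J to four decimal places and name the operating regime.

J = 0.0134, regime = climb

set_propeller: D = 2.808 m, P = 1.586 m (p = P/D = 0.564815); state ← (V=0, rpm=0)
throttle_to(5370): rpm ← 5370
set_airspeed(19.45): V ← 19.45 m/s
throttle_to(2163): rpm ← 2163
adjust_airspeed(-17.14): V ← 19.45 -17.14 = 2.31 m/s
throttle_to(3353): rpm ← 3353
adjust_throttle(+336): rpm ← 3353 +336 = 3689
final state: V = 2.31 m/s, rpm = 3689 → n = rpm/60 = 61.483333 rev/s
J = V / (n·D) = 2.31 / (61.483333 × 2.808) = 0.013380
regime bands: climb J<0.2824 | cruise [0.2824, 0.5648) | windmill J≥0.5648
J = 0.0134 → climb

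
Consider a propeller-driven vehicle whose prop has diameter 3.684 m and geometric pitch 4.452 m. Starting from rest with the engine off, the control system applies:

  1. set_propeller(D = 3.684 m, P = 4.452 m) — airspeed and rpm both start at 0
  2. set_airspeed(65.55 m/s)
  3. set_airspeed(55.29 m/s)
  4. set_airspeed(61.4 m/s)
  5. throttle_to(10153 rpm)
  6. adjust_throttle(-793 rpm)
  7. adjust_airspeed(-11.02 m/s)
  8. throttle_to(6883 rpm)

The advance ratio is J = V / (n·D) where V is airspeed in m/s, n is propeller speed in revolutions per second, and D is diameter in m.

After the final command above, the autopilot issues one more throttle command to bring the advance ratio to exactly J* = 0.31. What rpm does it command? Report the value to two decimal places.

set_propeller: D = 3.684 m, P = 4.452 m (p = P/D = 1.208469); state ← (V=0, rpm=0)
set_airspeed(65.55): V ← 65.55 m/s
set_airspeed(55.29): V ← 55.29 m/s
set_airspeed(61.4): V ← 61.4 m/s
throttle_to(10153): rpm ← 10153
adjust_throttle(-793): rpm ← 10153 -793 = 9360
adjust_airspeed(-11.02): V ← 61.4 -11.02 = 50.38 m/s
throttle_to(6883): rpm ← 6883
final state: V = 50.38 m/s, rpm = 6883 → n = rpm/60 = 114.716667 rev/s
target J* = 0.31; solve J* = V/(n·D) for n: n = V/(J*·D) = 50.38/(0.31 × 3.684) = 44.114042 rev/s
rpm = 60·n = 2646.842492

rpm = 2646.84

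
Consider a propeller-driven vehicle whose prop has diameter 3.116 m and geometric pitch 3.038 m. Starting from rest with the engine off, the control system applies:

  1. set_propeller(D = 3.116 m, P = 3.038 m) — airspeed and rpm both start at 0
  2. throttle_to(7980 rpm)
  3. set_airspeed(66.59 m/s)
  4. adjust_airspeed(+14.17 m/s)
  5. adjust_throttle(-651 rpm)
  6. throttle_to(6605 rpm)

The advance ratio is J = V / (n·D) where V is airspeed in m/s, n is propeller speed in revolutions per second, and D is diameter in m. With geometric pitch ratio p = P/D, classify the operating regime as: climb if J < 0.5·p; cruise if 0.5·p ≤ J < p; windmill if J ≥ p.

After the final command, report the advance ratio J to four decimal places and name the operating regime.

J = 0.2354, regime = climb

set_propeller: D = 3.116 m, P = 3.038 m (p = P/D = 0.974968); state ← (V=0, rpm=0)
throttle_to(7980): rpm ← 7980
set_airspeed(66.59): V ← 66.59 m/s
adjust_airspeed(+14.17): V ← 66.59 +14.17 = 80.76 m/s
adjust_throttle(-651): rpm ← 7980 -651 = 7329
throttle_to(6605): rpm ← 6605
final state: V = 80.76 m/s, rpm = 6605 → n = rpm/60 = 110.083333 rev/s
J = V / (n·D) = 80.76 / (110.083333 × 3.116) = 0.235438
regime bands: climb J<0.4875 | cruise [0.4875, 0.9750) | windmill J≥0.9750
J = 0.2354 → climb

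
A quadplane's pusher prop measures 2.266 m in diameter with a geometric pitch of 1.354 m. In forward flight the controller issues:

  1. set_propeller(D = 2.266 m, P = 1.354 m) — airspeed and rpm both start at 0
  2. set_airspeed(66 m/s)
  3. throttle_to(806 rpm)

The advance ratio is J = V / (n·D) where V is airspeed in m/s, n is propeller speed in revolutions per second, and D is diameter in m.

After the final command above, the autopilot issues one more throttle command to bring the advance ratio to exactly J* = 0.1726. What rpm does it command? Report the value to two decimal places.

set_propeller: D = 2.266 m, P = 1.354 m (p = P/D = 0.597529); state ← (V=0, rpm=0)
set_airspeed(66): V ← 66 m/s
throttle_to(806): rpm ← 806
final state: V = 66 m/s, rpm = 806 → n = rpm/60 = 13.433333 rev/s
target J* = 0.1726; solve J* = V/(n·D) for n: n = V/(J*·D) = 66/(0.1726 × 2.266) = 168.749789 rev/s
rpm = 60·n = 10124.987344

rpm = 10124.99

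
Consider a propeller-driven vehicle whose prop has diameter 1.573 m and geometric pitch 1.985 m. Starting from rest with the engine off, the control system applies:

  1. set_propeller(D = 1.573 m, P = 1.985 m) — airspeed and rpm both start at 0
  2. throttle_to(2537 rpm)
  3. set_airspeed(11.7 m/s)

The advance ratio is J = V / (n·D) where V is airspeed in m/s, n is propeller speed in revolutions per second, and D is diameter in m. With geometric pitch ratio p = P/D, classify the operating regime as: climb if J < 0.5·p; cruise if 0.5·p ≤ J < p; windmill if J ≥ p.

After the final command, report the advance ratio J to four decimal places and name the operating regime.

set_propeller: D = 1.573 m, P = 1.985 m (p = P/D = 1.261920); state ← (V=0, rpm=0)
throttle_to(2537): rpm ← 2537
set_airspeed(11.7): V ← 11.7 m/s
final state: V = 11.7 m/s, rpm = 2537 → n = rpm/60 = 42.283333 rev/s
J = V / (n·D) = 11.7 / (42.283333 × 1.573) = 0.175909
regime bands: climb J<0.6310 | cruise [0.6310, 1.2619) | windmill J≥1.2619
J = 0.1759 → climb

J = 0.1759, regime = climb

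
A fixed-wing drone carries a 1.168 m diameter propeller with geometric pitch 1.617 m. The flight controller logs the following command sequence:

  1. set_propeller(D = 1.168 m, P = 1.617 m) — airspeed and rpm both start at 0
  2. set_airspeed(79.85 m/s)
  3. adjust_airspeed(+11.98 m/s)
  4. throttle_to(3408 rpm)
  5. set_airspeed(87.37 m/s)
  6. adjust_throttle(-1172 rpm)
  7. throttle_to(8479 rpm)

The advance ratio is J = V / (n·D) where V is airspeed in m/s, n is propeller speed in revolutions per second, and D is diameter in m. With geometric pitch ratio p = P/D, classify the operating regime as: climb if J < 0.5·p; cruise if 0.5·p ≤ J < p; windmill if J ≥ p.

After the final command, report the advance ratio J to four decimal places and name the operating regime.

set_propeller: D = 1.168 m, P = 1.617 m (p = P/D = 1.384418); state ← (V=0, rpm=0)
set_airspeed(79.85): V ← 79.85 m/s
adjust_airspeed(+11.98): V ← 79.85 +11.98 = 91.83 m/s
throttle_to(3408): rpm ← 3408
set_airspeed(87.37): V ← 87.37 m/s
adjust_throttle(-1172): rpm ← 3408 -1172 = 2236
throttle_to(8479): rpm ← 8479
final state: V = 87.37 m/s, rpm = 8479 → n = rpm/60 = 141.316667 rev/s
J = V / (n·D) = 87.37 / (141.316667 × 1.168) = 0.529330
regime bands: climb J<0.6922 | cruise [0.6922, 1.3844) | windmill J≥1.3844
J = 0.5293 → climb

J = 0.5293, regime = climb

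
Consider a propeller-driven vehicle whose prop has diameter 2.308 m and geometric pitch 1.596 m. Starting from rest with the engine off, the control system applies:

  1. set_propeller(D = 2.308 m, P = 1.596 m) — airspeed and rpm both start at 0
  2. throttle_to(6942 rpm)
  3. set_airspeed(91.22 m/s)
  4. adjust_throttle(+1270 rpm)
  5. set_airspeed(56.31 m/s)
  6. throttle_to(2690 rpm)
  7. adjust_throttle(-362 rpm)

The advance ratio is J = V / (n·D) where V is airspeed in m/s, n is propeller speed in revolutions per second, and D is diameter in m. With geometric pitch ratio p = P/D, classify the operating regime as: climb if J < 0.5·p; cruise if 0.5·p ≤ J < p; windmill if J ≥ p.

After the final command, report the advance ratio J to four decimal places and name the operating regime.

set_propeller: D = 2.308 m, P = 1.596 m (p = P/D = 0.691508); state ← (V=0, rpm=0)
throttle_to(6942): rpm ← 6942
set_airspeed(91.22): V ← 91.22 m/s
adjust_throttle(+1270): rpm ← 6942 +1270 = 8212
set_airspeed(56.31): V ← 56.31 m/s
throttle_to(2690): rpm ← 2690
adjust_throttle(-362): rpm ← 2690 -362 = 2328
final state: V = 56.31 m/s, rpm = 2328 → n = rpm/60 = 38.800000 rev/s
J = V / (n·D) = 56.31 / (38.800000 × 2.308) = 0.628808
regime bands: climb J<0.3458 | cruise [0.3458, 0.6915) | windmill J≥0.6915
J = 0.6288 → cruise

J = 0.6288, regime = cruise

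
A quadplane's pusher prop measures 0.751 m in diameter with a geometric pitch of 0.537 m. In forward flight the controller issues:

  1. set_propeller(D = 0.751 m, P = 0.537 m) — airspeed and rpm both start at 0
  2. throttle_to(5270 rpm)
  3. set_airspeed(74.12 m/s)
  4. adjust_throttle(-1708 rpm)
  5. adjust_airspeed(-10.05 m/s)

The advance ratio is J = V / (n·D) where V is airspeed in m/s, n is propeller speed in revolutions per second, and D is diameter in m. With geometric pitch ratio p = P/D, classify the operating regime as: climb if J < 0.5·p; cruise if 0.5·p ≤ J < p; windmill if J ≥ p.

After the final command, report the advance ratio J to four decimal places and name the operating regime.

J = 1.4371, regime = windmill

set_propeller: D = 0.751 m, P = 0.537 m (p = P/D = 0.715047); state ← (V=0, rpm=0)
throttle_to(5270): rpm ← 5270
set_airspeed(74.12): V ← 74.12 m/s
adjust_throttle(-1708): rpm ← 5270 -1708 = 3562
adjust_airspeed(-10.05): V ← 74.12 -10.05 = 64.07 m/s
final state: V = 64.07 m/s, rpm = 3562 → n = rpm/60 = 59.366667 rev/s
J = V / (n·D) = 64.07 / (59.366667 × 0.751) = 1.437051
regime bands: climb J<0.3575 | cruise [0.3575, 0.7150) | windmill J≥0.7150
J = 1.4371 → windmill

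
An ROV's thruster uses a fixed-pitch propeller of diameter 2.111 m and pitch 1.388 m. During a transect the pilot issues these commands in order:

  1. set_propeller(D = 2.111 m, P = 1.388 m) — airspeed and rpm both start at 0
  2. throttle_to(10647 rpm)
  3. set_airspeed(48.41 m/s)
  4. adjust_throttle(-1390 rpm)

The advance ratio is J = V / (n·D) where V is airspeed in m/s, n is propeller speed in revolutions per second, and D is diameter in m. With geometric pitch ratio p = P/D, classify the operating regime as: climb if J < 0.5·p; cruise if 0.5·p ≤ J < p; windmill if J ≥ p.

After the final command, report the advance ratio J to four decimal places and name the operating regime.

J = 0.1486, regime = climb

set_propeller: D = 2.111 m, P = 1.388 m (p = P/D = 0.657508); state ← (V=0, rpm=0)
throttle_to(10647): rpm ← 10647
set_airspeed(48.41): V ← 48.41 m/s
adjust_throttle(-1390): rpm ← 10647 -1390 = 9257
final state: V = 48.41 m/s, rpm = 9257 → n = rpm/60 = 154.283333 rev/s
J = V / (n·D) = 48.41 / (154.283333 × 2.111) = 0.148637
regime bands: climb J<0.3288 | cruise [0.3288, 0.6575) | windmill J≥0.6575
J = 0.1486 → climb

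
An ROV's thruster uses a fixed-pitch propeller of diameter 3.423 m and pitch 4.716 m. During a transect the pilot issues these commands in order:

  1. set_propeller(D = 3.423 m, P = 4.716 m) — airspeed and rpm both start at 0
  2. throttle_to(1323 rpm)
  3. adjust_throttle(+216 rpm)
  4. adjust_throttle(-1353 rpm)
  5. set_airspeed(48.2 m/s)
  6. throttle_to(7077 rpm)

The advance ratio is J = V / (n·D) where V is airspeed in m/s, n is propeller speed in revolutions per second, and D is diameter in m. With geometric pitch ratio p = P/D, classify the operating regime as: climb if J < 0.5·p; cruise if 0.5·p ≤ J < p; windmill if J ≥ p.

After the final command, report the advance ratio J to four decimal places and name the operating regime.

set_propeller: D = 3.423 m, P = 4.716 m (p = P/D = 1.377739); state ← (V=0, rpm=0)
throttle_to(1323): rpm ← 1323
adjust_throttle(+216): rpm ← 1323 +216 = 1539
adjust_throttle(-1353): rpm ← 1539 -1353 = 186
set_airspeed(48.2): V ← 48.2 m/s
throttle_to(7077): rpm ← 7077
final state: V = 48.2 m/s, rpm = 7077 → n = rpm/60 = 117.950000 rev/s
J = V / (n·D) = 48.2 / (117.950000 × 3.423) = 0.119383
regime bands: climb J<0.6889 | cruise [0.6889, 1.3777) | windmill J≥1.3777
J = 0.1194 → climb

J = 0.1194, regime = climb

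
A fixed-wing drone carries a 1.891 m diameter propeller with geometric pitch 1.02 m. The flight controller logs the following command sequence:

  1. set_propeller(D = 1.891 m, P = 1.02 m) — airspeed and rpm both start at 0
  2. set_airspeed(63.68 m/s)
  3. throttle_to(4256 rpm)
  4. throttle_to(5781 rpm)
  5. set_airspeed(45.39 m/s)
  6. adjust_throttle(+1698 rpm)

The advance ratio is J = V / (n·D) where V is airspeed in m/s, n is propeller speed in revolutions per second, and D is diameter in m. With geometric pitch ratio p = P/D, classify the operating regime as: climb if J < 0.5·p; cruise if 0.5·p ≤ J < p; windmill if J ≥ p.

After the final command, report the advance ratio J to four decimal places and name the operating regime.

J = 0.1926, regime = climb

set_propeller: D = 1.891 m, P = 1.02 m (p = P/D = 0.539397); state ← (V=0, rpm=0)
set_airspeed(63.68): V ← 63.68 m/s
throttle_to(4256): rpm ← 4256
throttle_to(5781): rpm ← 5781
set_airspeed(45.39): V ← 45.39 m/s
adjust_throttle(+1698): rpm ← 5781 +1698 = 7479
final state: V = 45.39 m/s, rpm = 7479 → n = rpm/60 = 124.650000 rev/s
J = V / (n·D) = 45.39 / (124.650000 × 1.891) = 0.192565
regime bands: climb J<0.2697 | cruise [0.2697, 0.5394) | windmill J≥0.5394
J = 0.1926 → climb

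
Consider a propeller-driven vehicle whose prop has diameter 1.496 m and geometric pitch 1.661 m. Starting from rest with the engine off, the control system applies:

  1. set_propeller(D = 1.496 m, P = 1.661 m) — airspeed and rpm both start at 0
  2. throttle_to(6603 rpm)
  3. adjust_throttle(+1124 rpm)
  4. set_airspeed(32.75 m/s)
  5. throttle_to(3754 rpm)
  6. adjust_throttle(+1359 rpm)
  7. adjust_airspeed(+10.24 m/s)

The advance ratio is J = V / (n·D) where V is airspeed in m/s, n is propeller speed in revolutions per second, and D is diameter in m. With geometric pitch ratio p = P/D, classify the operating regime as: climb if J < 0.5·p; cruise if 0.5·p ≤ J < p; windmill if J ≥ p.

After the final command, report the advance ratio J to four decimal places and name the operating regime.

set_propeller: D = 1.496 m, P = 1.661 m (p = P/D = 1.110294); state ← (V=0, rpm=0)
throttle_to(6603): rpm ← 6603
adjust_throttle(+1124): rpm ← 6603 +1124 = 7727
set_airspeed(32.75): V ← 32.75 m/s
throttle_to(3754): rpm ← 3754
adjust_throttle(+1359): rpm ← 3754 +1359 = 5113
adjust_airspeed(+10.24): V ← 32.75 +10.24 = 42.99 m/s
final state: V = 42.99 m/s, rpm = 5113 → n = rpm/60 = 85.216667 rev/s
J = V / (n·D) = 42.99 / (85.216667 × 1.496) = 0.337218
regime bands: climb J<0.5551 | cruise [0.5551, 1.1103) | windmill J≥1.1103
J = 0.3372 → climb

J = 0.3372, regime = climb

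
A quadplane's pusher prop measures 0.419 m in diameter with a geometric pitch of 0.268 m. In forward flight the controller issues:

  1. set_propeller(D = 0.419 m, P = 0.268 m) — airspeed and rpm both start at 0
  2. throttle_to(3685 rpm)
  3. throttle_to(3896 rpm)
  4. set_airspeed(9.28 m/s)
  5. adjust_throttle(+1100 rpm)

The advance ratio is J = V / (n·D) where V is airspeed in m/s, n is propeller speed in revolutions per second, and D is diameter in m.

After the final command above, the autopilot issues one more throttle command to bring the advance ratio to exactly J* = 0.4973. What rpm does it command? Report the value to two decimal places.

set_propeller: D = 0.419 m, P = 0.268 m (p = P/D = 0.639618); state ← (V=0, rpm=0)
throttle_to(3685): rpm ← 3685
throttle_to(3896): rpm ← 3896
set_airspeed(9.28): V ← 9.28 m/s
adjust_throttle(+1100): rpm ← 3896 +1100 = 4996
final state: V = 9.28 m/s, rpm = 4996 → n = rpm/60 = 83.266667 rev/s
target J* = 0.4973; solve J* = V/(n·D) for n: n = V/(J*·D) = 9.28/(0.4973 × 0.419) = 44.536439 rev/s
rpm = 60·n = 2672.186370

rpm = 2672.19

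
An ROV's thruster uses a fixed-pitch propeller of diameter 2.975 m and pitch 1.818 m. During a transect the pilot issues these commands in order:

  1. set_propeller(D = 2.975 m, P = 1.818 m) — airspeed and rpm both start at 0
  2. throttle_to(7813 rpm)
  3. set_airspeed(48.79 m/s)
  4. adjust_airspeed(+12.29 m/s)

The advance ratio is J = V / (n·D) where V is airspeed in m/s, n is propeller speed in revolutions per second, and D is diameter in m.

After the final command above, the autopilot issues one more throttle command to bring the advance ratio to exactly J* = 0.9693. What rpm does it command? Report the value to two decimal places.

rpm = 1270.88

set_propeller: D = 2.975 m, P = 1.818 m (p = P/D = 0.611092); state ← (V=0, rpm=0)
throttle_to(7813): rpm ← 7813
set_airspeed(48.79): V ← 48.79 m/s
adjust_airspeed(+12.29): V ← 48.79 +12.29 = 61.08 m/s
final state: V = 61.08 m/s, rpm = 7813 → n = rpm/60 = 130.216667 rev/s
target J* = 0.9693; solve J* = V/(n·D) for n: n = V/(J*·D) = 61.08/(0.9693 × 2.975) = 21.181360 rev/s
rpm = 60·n = 1270.881612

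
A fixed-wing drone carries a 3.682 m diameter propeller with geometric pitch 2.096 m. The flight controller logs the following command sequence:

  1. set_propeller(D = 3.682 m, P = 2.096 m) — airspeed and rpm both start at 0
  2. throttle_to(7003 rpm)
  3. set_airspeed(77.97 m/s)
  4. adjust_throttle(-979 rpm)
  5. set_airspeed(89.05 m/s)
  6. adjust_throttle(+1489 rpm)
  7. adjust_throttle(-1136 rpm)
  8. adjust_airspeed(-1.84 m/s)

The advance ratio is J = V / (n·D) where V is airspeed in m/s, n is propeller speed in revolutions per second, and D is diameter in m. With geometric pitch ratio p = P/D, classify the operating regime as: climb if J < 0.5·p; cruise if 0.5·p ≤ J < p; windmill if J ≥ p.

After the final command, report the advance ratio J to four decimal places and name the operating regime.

J = 0.2229, regime = climb

set_propeller: D = 3.682 m, P = 2.096 m (p = P/D = 0.569256); state ← (V=0, rpm=0)
throttle_to(7003): rpm ← 7003
set_airspeed(77.97): V ← 77.97 m/s
adjust_throttle(-979): rpm ← 7003 -979 = 6024
set_airspeed(89.05): V ← 89.05 m/s
adjust_throttle(+1489): rpm ← 6024 +1489 = 7513
adjust_throttle(-1136): rpm ← 7513 -1136 = 6377
adjust_airspeed(-1.84): V ← 89.05 -1.84 = 87.21 m/s
final state: V = 87.21 m/s, rpm = 6377 → n = rpm/60 = 106.283333 rev/s
J = V / (n·D) = 87.21 / (106.283333 × 3.682) = 0.222852
regime bands: climb J<0.2846 | cruise [0.2846, 0.5693) | windmill J≥0.5693
J = 0.2229 → climb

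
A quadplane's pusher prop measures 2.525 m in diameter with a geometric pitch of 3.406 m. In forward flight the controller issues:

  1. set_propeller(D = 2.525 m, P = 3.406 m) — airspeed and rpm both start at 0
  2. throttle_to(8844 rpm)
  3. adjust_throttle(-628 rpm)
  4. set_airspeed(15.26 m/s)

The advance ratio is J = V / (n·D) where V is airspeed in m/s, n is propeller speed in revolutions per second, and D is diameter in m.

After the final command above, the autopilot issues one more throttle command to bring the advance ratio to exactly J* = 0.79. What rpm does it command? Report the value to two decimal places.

set_propeller: D = 2.525 m, P = 3.406 m (p = P/D = 1.348911); state ← (V=0, rpm=0)
throttle_to(8844): rpm ← 8844
adjust_throttle(-628): rpm ← 8844 -628 = 8216
set_airspeed(15.26): V ← 15.26 m/s
final state: V = 15.26 m/s, rpm = 8216 → n = rpm/60 = 136.933333 rev/s
target J* = 0.79; solve J* = V/(n·D) for n: n = V/(J*·D) = 15.26/(0.79 × 2.525) = 7.650081 rev/s
rpm = 60·n = 459.004888

rpm = 459.00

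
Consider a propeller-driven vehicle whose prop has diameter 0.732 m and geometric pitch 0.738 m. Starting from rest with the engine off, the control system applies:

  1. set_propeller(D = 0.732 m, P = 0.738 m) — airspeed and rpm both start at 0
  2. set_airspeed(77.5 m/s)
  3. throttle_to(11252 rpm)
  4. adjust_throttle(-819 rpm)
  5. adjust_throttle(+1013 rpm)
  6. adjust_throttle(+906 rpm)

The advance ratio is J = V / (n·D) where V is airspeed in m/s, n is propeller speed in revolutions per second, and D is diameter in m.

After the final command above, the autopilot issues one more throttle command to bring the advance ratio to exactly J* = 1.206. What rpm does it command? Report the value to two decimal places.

set_propeller: D = 0.732 m, P = 0.738 m (p = P/D = 1.008197); state ← (V=0, rpm=0)
set_airspeed(77.5): V ← 77.5 m/s
throttle_to(11252): rpm ← 11252
adjust_throttle(-819): rpm ← 11252 -819 = 10433
adjust_throttle(+1013): rpm ← 10433 +1013 = 11446
adjust_throttle(+906): rpm ← 11446 +906 = 12352
final state: V = 77.5 m/s, rpm = 12352 → n = rpm/60 = 205.866667 rev/s
target J* = 1.206; solve J* = V/(n·D) for n: n = V/(J*·D) = 77.5/(1.206 × 0.732) = 87.789649 rev/s
rpm = 60·n = 5267.378952

rpm = 5267.38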